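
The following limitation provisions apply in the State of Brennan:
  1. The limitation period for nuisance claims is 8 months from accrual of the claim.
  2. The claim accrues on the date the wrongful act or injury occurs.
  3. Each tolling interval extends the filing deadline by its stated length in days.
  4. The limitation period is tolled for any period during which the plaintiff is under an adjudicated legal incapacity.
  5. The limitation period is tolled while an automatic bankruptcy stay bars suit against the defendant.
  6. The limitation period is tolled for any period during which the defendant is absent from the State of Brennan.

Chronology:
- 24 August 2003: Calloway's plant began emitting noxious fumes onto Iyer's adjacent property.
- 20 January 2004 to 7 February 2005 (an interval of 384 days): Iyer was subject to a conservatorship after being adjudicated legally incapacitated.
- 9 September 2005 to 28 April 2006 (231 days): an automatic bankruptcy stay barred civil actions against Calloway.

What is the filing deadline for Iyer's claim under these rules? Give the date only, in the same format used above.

13 May 2005

The limitation period began to run on 24 August 2003.
8 months from 24 August 2003 is 24 April 2004.
Because the plaintiff's legal incapacity ran from 20 January 2004 to 7 February 2005, the deadline is extended by 384 days to 13 May 2005.
The automatic bankruptcy stay from 9 September 2005 to 28 April 2006 began after the period had already run on 13 May 2005, so it has no tolling effect.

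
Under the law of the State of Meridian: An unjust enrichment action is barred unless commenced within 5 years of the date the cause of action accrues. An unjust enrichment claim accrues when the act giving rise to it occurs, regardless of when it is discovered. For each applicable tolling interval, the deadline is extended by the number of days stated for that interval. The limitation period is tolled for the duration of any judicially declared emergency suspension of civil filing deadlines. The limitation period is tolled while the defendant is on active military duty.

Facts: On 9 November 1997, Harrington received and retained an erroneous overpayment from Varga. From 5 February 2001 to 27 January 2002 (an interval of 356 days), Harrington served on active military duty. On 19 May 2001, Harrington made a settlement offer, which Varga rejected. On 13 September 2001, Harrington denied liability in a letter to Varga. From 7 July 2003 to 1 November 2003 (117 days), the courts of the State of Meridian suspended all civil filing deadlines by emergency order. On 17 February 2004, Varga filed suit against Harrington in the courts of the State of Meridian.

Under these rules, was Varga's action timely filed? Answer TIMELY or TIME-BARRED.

TIMELY

The limitation period began to run on 9 November 1997.
5 years from 9 November 1997 is 9 November 2002.
The defendant's active military service from 5 February 2001 to 27 January 2002 tolled the period for 356 days, extending the deadline to 31 October 2003.
The emergency suspension of filing deadlines from 7 July 2003 to 1 November 2003 tolled the period for 117 days, extending the deadline to 25 February 2004.
Nothing else in the chronology tolls or restarts the period.
The 17 February 2004 filing precedes the 25 February 2004 deadline; the claim is timely.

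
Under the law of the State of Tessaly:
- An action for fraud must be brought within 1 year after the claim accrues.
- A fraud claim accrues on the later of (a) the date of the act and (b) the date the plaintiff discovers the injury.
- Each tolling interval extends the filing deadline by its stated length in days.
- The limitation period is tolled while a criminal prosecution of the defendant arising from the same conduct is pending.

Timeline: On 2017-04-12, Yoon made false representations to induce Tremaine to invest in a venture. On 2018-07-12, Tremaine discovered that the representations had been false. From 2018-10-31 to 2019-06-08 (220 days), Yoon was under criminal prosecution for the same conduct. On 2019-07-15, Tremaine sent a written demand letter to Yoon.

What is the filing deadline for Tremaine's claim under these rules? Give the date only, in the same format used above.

2020-02-17

The claim accrued on 2018-07-12 — the later of the 2017-04-12 act and the 2018-07-12 discovery.
Adding the 1 year base period to 2018-07-12 gives a deadline of 2019-07-12, before any tolling.
The period was tolled for 220 days by the pending criminal prosecution (2018-10-31 to 2019-06-08), pushing the deadline to 2020-02-17.
The other events in the timeline have no effect on the limitation period under the stated rules.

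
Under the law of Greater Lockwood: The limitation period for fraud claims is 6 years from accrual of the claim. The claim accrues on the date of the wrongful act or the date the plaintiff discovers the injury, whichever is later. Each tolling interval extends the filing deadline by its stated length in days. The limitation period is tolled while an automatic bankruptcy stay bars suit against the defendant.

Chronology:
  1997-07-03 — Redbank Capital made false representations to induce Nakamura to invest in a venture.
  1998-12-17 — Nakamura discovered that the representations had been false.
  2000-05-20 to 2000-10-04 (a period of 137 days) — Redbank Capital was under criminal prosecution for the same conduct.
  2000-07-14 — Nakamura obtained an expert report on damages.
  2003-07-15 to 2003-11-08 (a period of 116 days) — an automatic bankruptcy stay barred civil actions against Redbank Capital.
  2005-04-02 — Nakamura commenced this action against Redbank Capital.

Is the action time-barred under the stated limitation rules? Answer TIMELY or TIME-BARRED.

The claim accrued on 1998-12-17 — the later of the 1997-07-03 act and the 1998-12-17 discovery.
Adding the 6 years base period to 1998-12-17 gives a deadline of 2004-12-17, before any tolling.
Because the automatic bankruptcy stay ran from 2003-07-15 to 2003-11-08, the deadline is extended by 116 days to 2005-04-12.
Although a criminal prosecution ran from 2000-05-20 to 2000-10-04, the stated rules do not make that a tolling event, so it is disregarded.
None of the other events listed affects the running of the period under the stated rules.
Filing on 2005-04-02 beat the 2005-04-12 deadline — the action is timely.

TIMELY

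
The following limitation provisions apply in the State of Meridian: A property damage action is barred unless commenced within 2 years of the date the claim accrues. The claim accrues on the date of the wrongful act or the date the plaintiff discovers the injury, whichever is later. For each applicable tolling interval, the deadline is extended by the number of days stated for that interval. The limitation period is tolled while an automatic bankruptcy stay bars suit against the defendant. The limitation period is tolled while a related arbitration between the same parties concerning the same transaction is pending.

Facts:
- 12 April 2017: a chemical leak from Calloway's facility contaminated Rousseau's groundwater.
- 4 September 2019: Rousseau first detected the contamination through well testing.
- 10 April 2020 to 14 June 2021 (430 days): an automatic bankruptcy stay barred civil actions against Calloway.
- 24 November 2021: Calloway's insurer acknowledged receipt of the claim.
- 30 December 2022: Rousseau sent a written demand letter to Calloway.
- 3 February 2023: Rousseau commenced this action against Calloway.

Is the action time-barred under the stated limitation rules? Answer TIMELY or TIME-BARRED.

Because discovery on 4 September 2019 post-dates the 12 April 2017 act, accrual under the later-of rule falls on 4 September 2019.
Adding the 2 years base period to 4 September 2019 gives a deadline of 4 September 2021, before any tolling.
The automatic bankruptcy stay from 10 April 2020 to 14 June 2021 tolled the period for 430 days, extending the deadline to 8 November 2022.
Nothing else in the chronology tolls or restarts the period.
Rousseau filed on 3 February 2023, after the 8 November 2022 deadline, so the action is time-barred.

TIME-BARRED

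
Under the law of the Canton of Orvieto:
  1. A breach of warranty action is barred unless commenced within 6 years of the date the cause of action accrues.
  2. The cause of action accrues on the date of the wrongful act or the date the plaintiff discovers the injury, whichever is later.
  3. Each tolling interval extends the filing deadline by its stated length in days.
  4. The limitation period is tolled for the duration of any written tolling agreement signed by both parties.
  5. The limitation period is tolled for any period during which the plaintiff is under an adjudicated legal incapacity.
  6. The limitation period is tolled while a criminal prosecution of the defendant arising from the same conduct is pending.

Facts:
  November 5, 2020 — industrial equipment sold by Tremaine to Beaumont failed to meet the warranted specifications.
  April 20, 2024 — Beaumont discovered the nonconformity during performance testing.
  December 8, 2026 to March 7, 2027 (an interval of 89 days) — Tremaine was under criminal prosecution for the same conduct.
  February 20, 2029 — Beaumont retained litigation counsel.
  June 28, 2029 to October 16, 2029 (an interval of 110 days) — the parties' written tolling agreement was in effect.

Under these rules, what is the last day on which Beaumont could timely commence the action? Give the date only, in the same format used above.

November 5, 2030

Because discovery on April 20, 2024 post-dates the November 5, 2020 act, accrual under the later-of rule falls on April 20, 2024.
6 years from April 20, 2024 is April 20, 2030.
The period was tolled for 89 days by the pending criminal prosecution (December 8, 2026 to March 7, 2027), pushing the deadline to July 18, 2030.
The written tolling agreement from June 28, 2029 to October 16, 2029 tolled the period for 110 days, extending the deadline to November 5, 2030.
None of the other events listed affects the running of the period under the stated rules.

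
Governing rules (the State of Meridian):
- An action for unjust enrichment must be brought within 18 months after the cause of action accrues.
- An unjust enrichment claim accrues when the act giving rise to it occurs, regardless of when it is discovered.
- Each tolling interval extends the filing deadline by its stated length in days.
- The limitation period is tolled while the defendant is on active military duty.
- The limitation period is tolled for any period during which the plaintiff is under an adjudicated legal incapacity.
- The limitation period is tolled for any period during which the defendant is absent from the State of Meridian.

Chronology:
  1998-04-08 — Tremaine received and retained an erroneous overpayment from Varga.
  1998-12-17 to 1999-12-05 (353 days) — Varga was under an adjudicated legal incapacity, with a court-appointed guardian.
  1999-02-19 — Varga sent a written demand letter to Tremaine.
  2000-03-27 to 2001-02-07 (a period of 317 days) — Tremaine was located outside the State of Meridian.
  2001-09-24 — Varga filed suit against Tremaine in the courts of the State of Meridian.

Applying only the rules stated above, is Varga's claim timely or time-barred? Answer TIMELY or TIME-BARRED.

The limitation period began to run on 1998-04-08.
Adding the 18 months base period to 1998-04-08 gives a deadline of 1999-10-08, before any tolling.
Because the plaintiff's legal incapacity ran from 1998-12-17 to 1999-12-05, the deadline is extended by 353 days to 2000-09-25.
The defendant's absence from the jurisdiction from 2000-03-27 to 2001-02-07 tolled the period for 317 days, extending the deadline to 2001-08-08.
None of the other events listed affects the running of the period under the stated rules.
Filing on 2001-09-24 missed the 2001-08-08 deadline — the action is time-barred.

TIME-BARRED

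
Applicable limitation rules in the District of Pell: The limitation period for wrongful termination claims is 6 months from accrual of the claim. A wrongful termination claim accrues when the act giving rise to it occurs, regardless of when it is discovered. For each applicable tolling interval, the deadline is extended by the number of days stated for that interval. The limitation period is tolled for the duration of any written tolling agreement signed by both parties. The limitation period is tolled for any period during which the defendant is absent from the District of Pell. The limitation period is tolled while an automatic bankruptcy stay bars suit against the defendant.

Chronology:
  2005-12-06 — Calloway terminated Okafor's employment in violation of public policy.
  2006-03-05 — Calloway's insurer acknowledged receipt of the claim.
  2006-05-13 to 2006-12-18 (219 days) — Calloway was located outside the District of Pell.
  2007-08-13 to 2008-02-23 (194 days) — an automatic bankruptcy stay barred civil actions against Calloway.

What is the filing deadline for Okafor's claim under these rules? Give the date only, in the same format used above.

2007-01-11

The claim accrued on 2005-12-06, when the wrongful act occurred.
Adding the 6 months base period to 2005-12-06 gives a deadline of 2006-06-06, before any tolling.
Because the defendant's absence from the jurisdiction ran from 2006-05-13 to 2006-12-18, the deadline is extended by 219 days to 2007-01-11.
By the time the automatic bankruptcy stay began on 2007-08-13, the limitation period had already expired on 2007-01-11; that interval cannot revive it.
The other events in the timeline have no effect on the limitation period under the stated rules.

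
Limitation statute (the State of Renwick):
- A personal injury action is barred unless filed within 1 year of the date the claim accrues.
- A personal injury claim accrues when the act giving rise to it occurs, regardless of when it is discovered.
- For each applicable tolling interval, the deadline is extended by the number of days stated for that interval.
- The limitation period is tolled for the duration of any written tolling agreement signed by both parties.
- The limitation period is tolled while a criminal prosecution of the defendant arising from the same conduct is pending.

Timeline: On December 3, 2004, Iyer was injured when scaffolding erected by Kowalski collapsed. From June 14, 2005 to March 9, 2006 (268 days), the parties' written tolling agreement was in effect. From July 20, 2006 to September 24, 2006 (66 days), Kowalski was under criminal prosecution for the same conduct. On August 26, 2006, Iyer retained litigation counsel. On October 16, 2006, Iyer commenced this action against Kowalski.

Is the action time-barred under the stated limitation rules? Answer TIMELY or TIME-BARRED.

TIMELY

The claim accrued on December 3, 2004, the date of the act.
Adding the 1 year base period to December 3, 2004 gives a deadline of December 3, 2005, before any tolling.
Because the written tolling agreement ran from June 14, 2005 to March 9, 2006, the deadline is extended by 268 days to August 28, 2006.
Because the pending criminal prosecution ran from July 20, 2006 to September 24, 2006, the deadline is extended by 66 days to November 2, 2006.
Nothing else in the chronology tolls or restarts the period.
Filing on October 16, 2006 beat the November 2, 2006 deadline — the action is timely.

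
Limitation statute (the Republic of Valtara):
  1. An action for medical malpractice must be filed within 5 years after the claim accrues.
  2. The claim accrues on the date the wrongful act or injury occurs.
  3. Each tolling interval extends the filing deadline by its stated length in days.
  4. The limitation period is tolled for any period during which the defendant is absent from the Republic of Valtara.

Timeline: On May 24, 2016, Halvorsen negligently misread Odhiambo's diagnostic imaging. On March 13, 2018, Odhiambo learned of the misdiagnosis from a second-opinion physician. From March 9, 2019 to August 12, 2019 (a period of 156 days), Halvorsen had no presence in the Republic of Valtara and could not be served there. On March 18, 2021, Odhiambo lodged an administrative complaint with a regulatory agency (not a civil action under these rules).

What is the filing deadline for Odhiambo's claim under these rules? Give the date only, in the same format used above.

Because the rule ties accrual to occurrence, the claim accrued on May 24, 2016, not on the March 13, 2018 discovery date.
5 years from May 24, 2016 is May 24, 2021.
Because the defendant's absence from the jurisdiction ran from March 9, 2019 to August 12, 2019, the deadline is extended by 156 days to October 27, 2021.
Nothing else in the chronology tolls or restarts the period.

October 27, 2021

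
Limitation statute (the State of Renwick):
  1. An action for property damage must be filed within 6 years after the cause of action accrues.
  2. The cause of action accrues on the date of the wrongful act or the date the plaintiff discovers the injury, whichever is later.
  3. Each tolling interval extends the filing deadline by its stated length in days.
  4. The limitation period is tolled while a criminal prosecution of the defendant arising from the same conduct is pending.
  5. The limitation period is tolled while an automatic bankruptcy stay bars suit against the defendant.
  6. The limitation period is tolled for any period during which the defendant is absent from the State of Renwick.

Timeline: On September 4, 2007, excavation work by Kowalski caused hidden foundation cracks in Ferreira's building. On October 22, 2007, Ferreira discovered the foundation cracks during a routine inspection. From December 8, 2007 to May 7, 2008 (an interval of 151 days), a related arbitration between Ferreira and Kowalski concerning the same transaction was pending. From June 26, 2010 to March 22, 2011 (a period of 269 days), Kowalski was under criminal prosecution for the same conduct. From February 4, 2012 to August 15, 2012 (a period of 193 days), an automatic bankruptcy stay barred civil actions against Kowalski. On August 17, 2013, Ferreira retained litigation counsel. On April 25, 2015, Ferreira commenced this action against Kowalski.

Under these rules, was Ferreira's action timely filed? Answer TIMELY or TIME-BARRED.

Because discovery on October 22, 2007 post-dates the September 4, 2007 act, accrual under the later-of rule falls on October 22, 2007.
The untolled deadline — 6 years after October 22, 2007 — is October 22, 2013.
Because the pending criminal prosecution ran from June 26, 2010 to March 22, 2011, the deadline is extended by 269 days to July 18, 2014.
The automatic bankruptcy stay from February 4, 2012 to August 15, 2012 tolled the period for 193 days, extending the deadline to January 27, 2015.
Although a pending arbitration ran from December 8, 2007 to May 7, 2008, the stated rules do not make that a tolling event, so it is disregarded.
None of the other events listed affects the running of the period under the stated rules.
The April 25, 2015 filing falls after the January 27, 2015 deadline; the claim is time-barred.

TIME-BARRED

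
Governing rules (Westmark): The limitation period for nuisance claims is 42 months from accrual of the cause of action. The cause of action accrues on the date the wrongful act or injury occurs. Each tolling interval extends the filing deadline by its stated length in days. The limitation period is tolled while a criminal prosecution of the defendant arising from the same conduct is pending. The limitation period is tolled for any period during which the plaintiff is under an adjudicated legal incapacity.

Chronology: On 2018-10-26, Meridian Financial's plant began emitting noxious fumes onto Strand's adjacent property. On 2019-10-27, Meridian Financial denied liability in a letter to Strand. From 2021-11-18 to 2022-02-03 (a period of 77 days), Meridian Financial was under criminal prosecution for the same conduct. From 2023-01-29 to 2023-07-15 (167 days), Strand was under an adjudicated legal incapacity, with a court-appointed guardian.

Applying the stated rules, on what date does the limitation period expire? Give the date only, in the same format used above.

The claim accrued on 2018-10-26, when the wrongful act occurred.
42 months from 2018-10-26 is 2022-04-26.
Because the pending criminal prosecution ran from 2021-11-18 to 2022-02-03, the deadline is extended by 77 days to 2022-07-12.
The plaintiff's legal incapacity starting 2023-01-29 came too late — the period had run on 2022-07-12 — and so does not extend the deadline.
None of the other events listed affects the running of the period under the stated rules.

2022-07-12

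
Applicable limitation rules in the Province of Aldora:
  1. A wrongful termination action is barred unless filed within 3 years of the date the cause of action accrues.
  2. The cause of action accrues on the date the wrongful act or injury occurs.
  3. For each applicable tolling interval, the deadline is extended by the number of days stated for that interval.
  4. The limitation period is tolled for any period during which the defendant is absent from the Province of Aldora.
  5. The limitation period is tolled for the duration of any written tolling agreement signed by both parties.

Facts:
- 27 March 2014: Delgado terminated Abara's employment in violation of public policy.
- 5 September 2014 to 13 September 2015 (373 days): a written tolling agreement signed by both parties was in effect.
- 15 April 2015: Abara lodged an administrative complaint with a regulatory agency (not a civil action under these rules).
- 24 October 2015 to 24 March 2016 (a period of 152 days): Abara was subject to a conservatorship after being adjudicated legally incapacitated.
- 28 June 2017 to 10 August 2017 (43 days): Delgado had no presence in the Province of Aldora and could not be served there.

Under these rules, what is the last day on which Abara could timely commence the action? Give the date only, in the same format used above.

The limitation period began to run on 27 March 2014.
Adding the 3 years base period to 27 March 2014 gives a deadline of 27 March 2017, before any tolling.
The written tolling agreement from 5 September 2014 to 13 September 2015 tolled the period for 373 days, extending the deadline to 4 April 2018.
Because the defendant's absence from the jurisdiction ran from 28 June 2017 to 10 August 2017, the deadline is extended by 43 days to 17 May 2018.
The plaintiff's legal incapacity from 24 October 2015 to 24 March 2016 does not toll the period, because no stated rule makes the plaintiff's incapacity a tolling event.
The other events in the timeline have no effect on the limitation period under the stated rules.

17 May 2018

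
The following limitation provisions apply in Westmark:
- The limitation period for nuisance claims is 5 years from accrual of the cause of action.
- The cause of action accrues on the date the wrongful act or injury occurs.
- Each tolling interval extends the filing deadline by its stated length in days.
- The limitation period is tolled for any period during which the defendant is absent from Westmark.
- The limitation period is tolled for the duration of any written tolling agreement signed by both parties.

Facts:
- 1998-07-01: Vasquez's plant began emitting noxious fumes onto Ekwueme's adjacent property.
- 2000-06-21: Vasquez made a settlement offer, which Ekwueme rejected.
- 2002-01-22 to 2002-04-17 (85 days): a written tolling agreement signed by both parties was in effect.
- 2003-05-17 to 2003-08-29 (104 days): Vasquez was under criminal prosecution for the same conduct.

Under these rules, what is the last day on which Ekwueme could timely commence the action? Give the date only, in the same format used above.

The claim accrued on 1998-07-01, when the wrongful act occurred.
5 years from 1998-07-01 is 2003-07-01.
The period was tolled for 85 days by the written tolling agreement (2002-01-22 to 2002-04-17), pushing the deadline to 2003-09-24.
Although a criminal prosecution ran from 2003-05-17 to 2003-08-29, the stated rules do not make that a tolling event, so it is disregarded.
None of the other events listed affects the running of the period under the stated rules.

2003-09-24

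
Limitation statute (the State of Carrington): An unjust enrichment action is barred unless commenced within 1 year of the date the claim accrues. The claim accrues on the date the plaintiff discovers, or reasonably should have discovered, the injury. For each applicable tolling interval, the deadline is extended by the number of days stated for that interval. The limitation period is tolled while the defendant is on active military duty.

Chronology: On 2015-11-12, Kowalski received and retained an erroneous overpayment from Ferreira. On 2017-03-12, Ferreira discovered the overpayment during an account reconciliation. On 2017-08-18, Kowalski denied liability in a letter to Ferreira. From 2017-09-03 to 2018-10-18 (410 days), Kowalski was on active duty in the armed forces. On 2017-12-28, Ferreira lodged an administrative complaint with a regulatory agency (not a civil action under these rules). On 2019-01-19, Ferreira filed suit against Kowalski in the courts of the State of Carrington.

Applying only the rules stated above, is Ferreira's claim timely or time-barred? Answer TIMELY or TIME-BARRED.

TIMELY

Accrual is tied to discovery, so the period began on 2017-03-12 rather than on 2015-11-12 when the act occurred.
The untolled deadline — 1 year after 2017-03-12 — is 2018-03-12.
The defendant's active military service from 2017-09-03 to 2018-10-18 tolled the period for 410 days, extending the deadline to 2019-04-26.
Nothing else in the chronology tolls or restarts the period.
Ferreira filed on 2019-01-19, before the 2019-04-26 deadline, so the action is timely.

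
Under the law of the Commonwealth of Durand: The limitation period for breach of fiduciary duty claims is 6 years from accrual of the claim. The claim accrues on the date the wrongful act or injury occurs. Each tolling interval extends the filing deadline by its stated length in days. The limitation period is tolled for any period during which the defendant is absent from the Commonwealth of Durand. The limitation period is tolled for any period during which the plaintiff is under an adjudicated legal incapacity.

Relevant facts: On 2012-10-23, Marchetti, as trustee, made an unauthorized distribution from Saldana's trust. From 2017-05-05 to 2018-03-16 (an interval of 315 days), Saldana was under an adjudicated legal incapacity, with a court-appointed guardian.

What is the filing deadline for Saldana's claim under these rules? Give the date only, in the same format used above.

The claim accrued on 2012-10-23, the date of the act.
The untolled deadline — 6 years after 2012-10-23 — is 2018-10-23.
The plaintiff's legal incapacity from 2017-05-05 to 2018-03-16 tolled the period for 315 days, extending the deadline to 2019-09-03.

2019-09-03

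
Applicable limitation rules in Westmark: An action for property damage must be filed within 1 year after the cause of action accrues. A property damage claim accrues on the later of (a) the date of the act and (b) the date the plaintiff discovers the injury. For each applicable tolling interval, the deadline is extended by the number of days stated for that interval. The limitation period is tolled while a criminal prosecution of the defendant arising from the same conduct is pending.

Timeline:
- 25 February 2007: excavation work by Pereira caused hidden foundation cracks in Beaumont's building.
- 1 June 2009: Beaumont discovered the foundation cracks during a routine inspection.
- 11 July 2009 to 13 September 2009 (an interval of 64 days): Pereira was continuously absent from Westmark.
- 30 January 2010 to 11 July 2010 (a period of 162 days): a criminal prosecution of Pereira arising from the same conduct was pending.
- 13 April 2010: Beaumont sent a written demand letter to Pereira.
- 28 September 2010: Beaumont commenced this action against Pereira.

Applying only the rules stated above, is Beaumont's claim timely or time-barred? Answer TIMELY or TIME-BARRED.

TIMELY

Because discovery on 1 June 2009 post-dates the 25 February 2007 act, accrual under the later-of rule falls on 1 June 2009.
The untolled deadline — 1 year after 1 June 2009 — is 1 June 2010.
Because the pending criminal prosecution ran from 30 January 2010 to 11 July 2010, the deadline is extended by 162 days to 10 November 2010.
No stated provision tolls the period for the defendant's absence, so the interval from 11 July 2009 to 13 September 2009 has no effect on the deadline.
None of the other events listed affects the running of the period under the stated rules.
Filing on 28 September 2010 beat the 10 November 2010 deadline — the action is timely.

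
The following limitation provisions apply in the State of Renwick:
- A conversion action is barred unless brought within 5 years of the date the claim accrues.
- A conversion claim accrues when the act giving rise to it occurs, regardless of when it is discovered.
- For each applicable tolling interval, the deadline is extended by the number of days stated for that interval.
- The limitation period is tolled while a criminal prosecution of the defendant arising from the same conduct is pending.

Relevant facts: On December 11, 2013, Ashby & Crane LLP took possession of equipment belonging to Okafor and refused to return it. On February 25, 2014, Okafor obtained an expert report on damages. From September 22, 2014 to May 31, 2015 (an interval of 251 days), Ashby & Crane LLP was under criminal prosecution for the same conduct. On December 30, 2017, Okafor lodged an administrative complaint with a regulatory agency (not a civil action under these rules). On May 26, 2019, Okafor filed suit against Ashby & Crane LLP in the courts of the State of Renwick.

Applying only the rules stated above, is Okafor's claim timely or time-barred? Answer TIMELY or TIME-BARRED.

TIMELY

The claim accrued on December 11, 2013, when the wrongful act occurred.
The untolled deadline — 5 years after December 11, 2013 — is December 11, 2018.
The pending criminal prosecution from September 22, 2014 to May 31, 2015 tolled the period for 251 days, extending the deadline to August 19, 2019.
Nothing else in the chronology tolls or restarts the period.
Filing on May 26, 2019 beat the August 19, 2019 deadline — the action is timely.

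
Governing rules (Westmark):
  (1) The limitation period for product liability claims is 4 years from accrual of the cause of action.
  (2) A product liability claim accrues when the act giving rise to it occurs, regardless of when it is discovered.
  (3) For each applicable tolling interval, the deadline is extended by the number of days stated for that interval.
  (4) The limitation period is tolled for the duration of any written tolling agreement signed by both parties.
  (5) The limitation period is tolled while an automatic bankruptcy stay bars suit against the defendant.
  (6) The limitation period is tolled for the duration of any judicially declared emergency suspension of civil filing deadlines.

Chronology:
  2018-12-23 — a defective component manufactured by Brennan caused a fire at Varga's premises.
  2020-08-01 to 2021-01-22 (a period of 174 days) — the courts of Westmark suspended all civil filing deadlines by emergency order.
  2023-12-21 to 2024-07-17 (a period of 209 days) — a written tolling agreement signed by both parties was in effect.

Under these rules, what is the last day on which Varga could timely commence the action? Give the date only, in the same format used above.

The cause of action accrued on 2018-12-23, the date of the act.
Adding the 4 years base period to 2018-12-23 gives a deadline of 2022-12-23, before any tolling.
The period was tolled for 174 days by the emergency suspension of filing deadlines (2020-08-01 to 2021-01-22), pushing the deadline to 2023-06-15.
The written tolling agreement from 2023-12-21 to 2024-07-17 began after the period had already run on 2023-06-15, so it has no tolling effect.

2023-06-15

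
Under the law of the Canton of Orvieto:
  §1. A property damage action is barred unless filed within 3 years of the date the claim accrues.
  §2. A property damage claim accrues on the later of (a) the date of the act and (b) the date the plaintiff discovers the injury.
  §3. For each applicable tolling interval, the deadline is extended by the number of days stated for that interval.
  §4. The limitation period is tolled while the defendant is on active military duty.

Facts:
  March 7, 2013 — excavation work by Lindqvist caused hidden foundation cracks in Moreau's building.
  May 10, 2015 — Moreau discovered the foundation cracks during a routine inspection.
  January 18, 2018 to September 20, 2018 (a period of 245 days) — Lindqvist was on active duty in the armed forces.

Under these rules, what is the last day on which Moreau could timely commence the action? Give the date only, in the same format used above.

The claim accrued on May 10, 2015 — the later of the March 7, 2013 act and the May 10, 2015 discovery.
3 years from May 10, 2015 is May 10, 2018.
The period was tolled for 245 days by the defendant's active military service (January 18, 2018 to September 20, 2018), pushing the deadline to January 10, 2019.

January 10, 2019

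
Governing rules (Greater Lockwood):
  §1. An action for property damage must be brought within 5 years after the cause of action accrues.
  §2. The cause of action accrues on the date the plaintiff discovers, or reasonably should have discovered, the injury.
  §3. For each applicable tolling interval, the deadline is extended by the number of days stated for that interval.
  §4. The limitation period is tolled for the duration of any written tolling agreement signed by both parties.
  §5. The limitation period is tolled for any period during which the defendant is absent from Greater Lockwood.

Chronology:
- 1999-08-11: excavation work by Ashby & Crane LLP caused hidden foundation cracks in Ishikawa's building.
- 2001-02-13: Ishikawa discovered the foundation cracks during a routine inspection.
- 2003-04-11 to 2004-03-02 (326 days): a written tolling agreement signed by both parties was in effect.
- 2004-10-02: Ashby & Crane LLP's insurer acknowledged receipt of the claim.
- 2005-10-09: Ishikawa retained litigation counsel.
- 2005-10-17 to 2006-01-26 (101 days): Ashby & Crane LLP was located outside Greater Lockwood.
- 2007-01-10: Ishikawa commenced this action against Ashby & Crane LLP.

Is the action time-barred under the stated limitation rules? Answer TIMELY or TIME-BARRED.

TIMELY

Accrual is tied to discovery, so the period began on 2001-02-13 rather than on 1999-08-11 when the act occurred.
5 years from 2001-02-13 is 2006-02-13.
Because the written tolling agreement ran from 2003-04-11 to 2004-03-02, the deadline is extended by 326 days to 2007-01-05.
The defendant's absence from the jurisdiction from 2005-10-17 to 2006-01-26 tolled the period for 101 days, extending the deadline to 2007-04-16.
The other events in the timeline have no effect on the limitation period under the stated rules.
The 2007-01-10 filing precedes the 2007-04-16 deadline; the claim is timely.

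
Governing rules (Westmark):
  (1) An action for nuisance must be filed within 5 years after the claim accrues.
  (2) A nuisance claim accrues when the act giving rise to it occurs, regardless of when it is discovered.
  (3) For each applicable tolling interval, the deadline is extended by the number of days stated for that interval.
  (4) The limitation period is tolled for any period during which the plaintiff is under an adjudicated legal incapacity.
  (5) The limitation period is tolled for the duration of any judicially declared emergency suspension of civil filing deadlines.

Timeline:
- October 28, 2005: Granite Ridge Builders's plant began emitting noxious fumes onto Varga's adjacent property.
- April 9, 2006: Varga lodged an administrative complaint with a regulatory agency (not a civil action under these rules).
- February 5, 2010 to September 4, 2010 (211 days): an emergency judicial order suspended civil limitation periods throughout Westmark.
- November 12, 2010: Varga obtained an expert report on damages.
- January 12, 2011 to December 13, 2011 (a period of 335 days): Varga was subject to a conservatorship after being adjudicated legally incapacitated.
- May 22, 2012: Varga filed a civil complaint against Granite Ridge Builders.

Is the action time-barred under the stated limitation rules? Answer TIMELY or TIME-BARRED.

The limitation period began to run on October 28, 2005.
5 years from October 28, 2005 is October 28, 2010.
The period was tolled for 211 days by the emergency suspension of filing deadlines (February 5, 2010 to September 4, 2010), pushing the deadline to May 27, 2011.
The plaintiff's legal incapacity from January 12, 2011 to December 13, 2011 tolled the period for 335 days, extending the deadline to April 26, 2012.
Nothing else in the chronology tolls or restarts the period.
Filing on May 22, 2012 missed the April 26, 2012 deadline — the action is time-barred.

TIME-BARRED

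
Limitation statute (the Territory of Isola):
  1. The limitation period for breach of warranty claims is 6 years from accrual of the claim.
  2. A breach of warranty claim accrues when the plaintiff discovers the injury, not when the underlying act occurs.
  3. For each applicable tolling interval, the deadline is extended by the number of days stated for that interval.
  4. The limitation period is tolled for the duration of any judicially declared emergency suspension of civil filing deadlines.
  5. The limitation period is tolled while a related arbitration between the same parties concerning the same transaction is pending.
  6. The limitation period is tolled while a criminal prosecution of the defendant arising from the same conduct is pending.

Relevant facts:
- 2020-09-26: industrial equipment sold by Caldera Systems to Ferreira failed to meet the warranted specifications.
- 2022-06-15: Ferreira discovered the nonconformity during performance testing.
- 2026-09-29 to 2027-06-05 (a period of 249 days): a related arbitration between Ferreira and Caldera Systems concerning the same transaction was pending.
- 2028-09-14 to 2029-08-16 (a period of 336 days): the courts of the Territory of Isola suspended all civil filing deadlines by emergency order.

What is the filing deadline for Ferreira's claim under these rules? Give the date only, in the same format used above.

Accrual is tied to discovery, so the period began on 2022-06-15 rather than on 2020-09-26 when the act occurred.
The untolled deadline — 6 years after 2022-06-15 — is 2028-06-15.
The pending related arbitration from 2026-09-29 to 2027-06-05 tolled the period for 249 days, extending the deadline to 2029-02-19.
The emergency suspension of filing deadlines from 2028-09-14 to 2029-08-16 tolled the period for 336 days, extending the deadline to 2030-01-21.

2030-01-21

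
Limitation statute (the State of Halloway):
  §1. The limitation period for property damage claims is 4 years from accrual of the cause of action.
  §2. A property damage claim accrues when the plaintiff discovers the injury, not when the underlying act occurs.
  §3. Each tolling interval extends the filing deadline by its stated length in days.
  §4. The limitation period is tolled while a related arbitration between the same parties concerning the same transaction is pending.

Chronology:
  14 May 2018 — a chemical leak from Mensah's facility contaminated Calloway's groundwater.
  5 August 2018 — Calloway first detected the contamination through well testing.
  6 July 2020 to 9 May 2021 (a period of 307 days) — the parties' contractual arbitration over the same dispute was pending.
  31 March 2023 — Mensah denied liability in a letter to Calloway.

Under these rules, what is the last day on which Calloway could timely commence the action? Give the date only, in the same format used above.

Under the discovery rule, the claim accrued on 5 August 2018, when Calloway discovered the injury — not on the 14 May 2018 date of the underlying act.
The untolled deadline — 4 years after 5 August 2018 — is 5 August 2022.
The period was tolled for 307 days by the pending related arbitration (6 July 2020 to 9 May 2021), pushing the deadline to 8 June 2023.
Nothing else in the chronology tolls or restarts the period.

8 June 2023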